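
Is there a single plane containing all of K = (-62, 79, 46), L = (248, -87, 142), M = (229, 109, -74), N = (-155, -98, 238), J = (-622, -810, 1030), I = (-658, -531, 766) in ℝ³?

The plane through K, L, M has normal n = KL × KM = (17040, 65136, 57606) and equation n·P = 6739140.
Checking the remaining points: n·N = 4685700, n·J = -4024860, n·I = -1673340.
Since n·N = 4685700 ≠ 6739140, N is off the plane and the points are not all coplanar.

No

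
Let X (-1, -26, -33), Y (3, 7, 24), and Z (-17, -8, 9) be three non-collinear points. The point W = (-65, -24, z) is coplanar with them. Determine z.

The plane through X, Y, Z has equation 360x − 1080y + 600z = 7920.
Substituting W: (600)z + (2520) = 7920, so z = 9.

9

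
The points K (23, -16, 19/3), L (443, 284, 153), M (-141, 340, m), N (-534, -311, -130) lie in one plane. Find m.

650/3

Normal to plane KLN: n = (7100/3, -73300/3, 43200); plane equation n·P = 2156900/3.
Requiring n·M = 2156900/3: (43200)m + (-25923100/3) = 2156900/3.
So m = 650/3.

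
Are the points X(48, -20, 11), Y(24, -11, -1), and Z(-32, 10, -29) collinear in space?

Yes

XY = (-24, 9, -12), XZ = (-80, 30, -40).
XY × XZ = (0, 0, 0).
The cross product vanishes, so the three points are collinear.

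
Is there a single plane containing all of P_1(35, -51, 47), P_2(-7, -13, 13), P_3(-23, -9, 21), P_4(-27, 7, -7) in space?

Yes

The four points are coplanar iff the 3×3 determinant with rows P_1P_2, P_1P_3, P_1P_4 is zero.
Rows: (-42, 38, -34), (-58, 42, -26), (-62, 58, -54).
Expanding along the first row: (-42)(-760) − (38)(1520) + (-34)(-760) = 0.
Zero determinant ⇒ coplanar.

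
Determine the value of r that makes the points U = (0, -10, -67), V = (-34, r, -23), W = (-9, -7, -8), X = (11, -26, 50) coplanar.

13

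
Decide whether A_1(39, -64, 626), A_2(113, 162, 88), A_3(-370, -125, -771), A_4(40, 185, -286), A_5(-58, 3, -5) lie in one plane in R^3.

The plane through A_1, A_2, A_3 has normal n = A_1A_2 × A_1A_3 = (-348540, 323420, 87920) and equation n·P = 20745980.
Checking the remaining points: n·A_4 = 20745980, n·A_5 = 20745980.
All equal 20745980, so all 5 points lie in one plane.

Yes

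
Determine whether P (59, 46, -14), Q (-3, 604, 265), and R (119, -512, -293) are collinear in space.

PQ = (-62, 558, 279), PR = (60, -558, -279).
PQ × PR = (0, -558, 1116).
The cross product is nonzero, so the points do not lie on one line.

No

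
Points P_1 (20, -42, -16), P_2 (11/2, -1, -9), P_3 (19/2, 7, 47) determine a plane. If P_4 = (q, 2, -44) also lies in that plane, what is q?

0

The plane through P_1, P_2, P_3 has equation 2240x + 840y − 280z = 14000.
Substituting P_4: (2240)q + (14000) = 14000, so q = 0.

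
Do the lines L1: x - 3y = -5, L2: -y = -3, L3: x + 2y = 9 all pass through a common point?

No

Intersecting L1 and L2: solving the 2×2 system gives (x, y) = (4, 3).
Substitute into L3: (1)(4) + (2)(3) = 10.
But L3 requires 9 ≠ 10, so the three lines have no common point.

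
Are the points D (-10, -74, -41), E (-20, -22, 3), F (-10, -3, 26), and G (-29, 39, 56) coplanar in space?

Yes

A normal to the plane through D, E, F is n = DE × DF = (360, 670, -710).
The plane has equation n·P = -24070. For G: n·G = -24070.
Equal, so G lies in the plane and all four are coplanar.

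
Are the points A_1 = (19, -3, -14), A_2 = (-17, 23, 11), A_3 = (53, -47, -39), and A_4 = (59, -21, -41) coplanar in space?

Yes

A normal to the plane through A_1, A_2, A_3 is n = A_1A_2 × A_1A_3 = (450, -50, 700).
The plane has equation n·P = -1100. For A_4: n·A_4 = -1100.
Equal, so A_4 lies in the plane and all four are coplanar.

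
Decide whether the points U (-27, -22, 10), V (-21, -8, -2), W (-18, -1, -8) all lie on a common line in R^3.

Yes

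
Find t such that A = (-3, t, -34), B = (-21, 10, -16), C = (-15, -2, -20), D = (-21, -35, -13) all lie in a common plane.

64

The points are coplanar iff AB · (AC × AD) = 0.
Expanding, this is linear in t: (18)t + (-1152) = 0.
So t = 64.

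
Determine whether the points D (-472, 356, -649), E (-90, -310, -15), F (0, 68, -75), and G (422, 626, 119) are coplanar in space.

With D as base: DE = (382, -666, 634), DF = (472, -288, 574), DG = (894, 270, 768).
DF × DG = (-376164, 150660, 384912).
DE · (DF × DG) = 0.
The scalar triple product vanishes, so the four points are coplanar.

Yes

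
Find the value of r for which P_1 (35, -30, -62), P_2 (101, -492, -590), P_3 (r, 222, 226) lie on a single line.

-1

Direction P_1P_2 = (66, -462, -528). From the y-coordinate of P_3, the parameter along the line is τ = (222 − (-30))/(-462) = -6/11.
Then r = 35 + (-6/11)·(66) = -1.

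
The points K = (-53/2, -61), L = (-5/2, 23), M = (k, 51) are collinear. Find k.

The three points are collinear iff det[KL; KM] = 0.
This determinant is linear in k: (-84)k + (462) = 0, so k = 11/2.

11/2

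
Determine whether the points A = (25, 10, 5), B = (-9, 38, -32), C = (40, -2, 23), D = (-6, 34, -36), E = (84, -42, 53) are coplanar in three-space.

The plane through A, B, C has normal n = AB × AC = (60, 57, -12) and equation n·P = 2010.
Checking the remaining points: n·D = 2010, n·E = 2010.
All equal 2010, so all 5 points lie in one plane.

Yes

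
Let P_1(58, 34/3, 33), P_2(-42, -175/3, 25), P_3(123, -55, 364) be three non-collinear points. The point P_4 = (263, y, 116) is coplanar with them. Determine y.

394/3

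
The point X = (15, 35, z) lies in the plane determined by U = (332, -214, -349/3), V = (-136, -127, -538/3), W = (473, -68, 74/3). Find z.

-73/3

Coplanarity requires UV · (UW × UX) = 0.
UV = (-468, 87, -63), UW = (141, 146, 141); the triple product is linear in z with coefficient -80595 and constant term -1961145.
Setting it to zero: z = -73/3.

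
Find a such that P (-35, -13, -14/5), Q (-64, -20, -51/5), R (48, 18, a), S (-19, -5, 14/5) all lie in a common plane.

The points are coplanar iff PQ · (PR × PS) = 0.
Expanding, this is linear in a: (120)a + (-2688) = 0.
So a = 112/5.

112/5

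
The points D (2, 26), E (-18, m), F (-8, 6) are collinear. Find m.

-14

The three points are collinear iff det[DE; DF] = 0.
This determinant is linear in m: (10)m + (140) = 0, so m = -14.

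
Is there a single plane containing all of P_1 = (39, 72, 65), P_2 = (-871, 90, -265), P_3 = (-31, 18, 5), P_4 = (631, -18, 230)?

No

The four points are coplanar iff the 3×3 determinant with rows P_1P_2, P_1P_3, P_1P_4 is zero.
Rows: (-910, 18, -330), (-70, -54, -60), (592, -90, 165).
Expanding along the first row: (-910)(-14310) − (18)(23970) + (-330)(38268) = -37800.
Nonzero ⇒ not coplanar.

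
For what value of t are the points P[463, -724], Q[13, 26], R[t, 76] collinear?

-17

Collinearity: (R − P) must be parallel to (Q − P) = (-450, 750).
Cross-multiplying the components: (t − 463)·(750) = (800)·(-450).
Solving gives t = -17.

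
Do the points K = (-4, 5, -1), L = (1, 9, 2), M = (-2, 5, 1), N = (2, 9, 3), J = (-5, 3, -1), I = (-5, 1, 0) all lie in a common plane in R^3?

The plane through K, L, M has normal n = KL × KM = (8, -4, -8) and equation n·P = -44.
Checking the remaining points: n·N = -44, n·J = -44, n·I = -44.
All equal -44, so all 6 points lie in one plane.

Yes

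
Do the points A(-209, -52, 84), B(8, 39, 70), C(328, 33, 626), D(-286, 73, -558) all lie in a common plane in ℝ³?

The four points are coplanar iff the 3×3 determinant with rows AB, AC, AD is zero.
Rows: (217, 91, -14), (537, 85, 542), (-77, 125, -642).
Expanding along the first row: (217)(-122320) − (91)(-303020) + (-14)(73670) = 0.
Zero determinant ⇒ coplanar.

Yes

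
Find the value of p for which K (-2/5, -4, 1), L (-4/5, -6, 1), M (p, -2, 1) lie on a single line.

0

Direction KL = (-2/5, -2, 0). From the y-coordinate of M, the parameter along the line is τ = (-2 − (-4))/(-2) = -1.
Then p = (-2/5) + (-1)·(-2/5) = 0.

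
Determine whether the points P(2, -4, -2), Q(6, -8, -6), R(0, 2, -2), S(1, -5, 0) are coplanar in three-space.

Yes

With P as base: PQ = (4, -4, -4), PR = (-2, 6, 0), PS = (-1, -1, 2).
PR × PS = (12, 4, 8).
PQ · (PR × PS) = 0.
The scalar triple product vanishes, so the four points are coplanar.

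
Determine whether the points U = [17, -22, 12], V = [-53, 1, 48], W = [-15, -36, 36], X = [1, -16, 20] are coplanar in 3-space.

The four points are coplanar iff the 3×3 determinant with rows UV, UW, UX is zero.
Rows: (-70, 23, 36), (-32, -14, 24), (-16, 6, 8).
Expanding along the first row: (-70)(-256) − (23)(128) + (36)(-416) = 0.
Zero determinant ⇒ coplanar.

Yes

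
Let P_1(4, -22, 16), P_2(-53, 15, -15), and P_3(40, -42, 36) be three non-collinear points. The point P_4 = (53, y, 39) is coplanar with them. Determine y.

-83

The plane through P_1, P_2, P_3 has equation 120x + 24y − 192z = -3120.
Substituting P_4: (24)y + (-1128) = -3120, so y = -83.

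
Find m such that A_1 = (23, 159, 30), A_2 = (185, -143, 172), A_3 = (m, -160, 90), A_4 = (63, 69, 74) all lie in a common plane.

637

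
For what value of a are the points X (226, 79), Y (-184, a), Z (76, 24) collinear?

-214/3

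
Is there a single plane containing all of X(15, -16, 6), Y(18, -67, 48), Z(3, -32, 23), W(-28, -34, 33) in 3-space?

No

A normal to the plane through X, Y, Z is n = XY × XZ = (-195, -555, -660).
The plane has equation n·P = 1995. For W: n·W = 2550.
2550 ≠ 1995, so W is off the plane.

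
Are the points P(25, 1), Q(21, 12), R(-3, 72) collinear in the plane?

No

PQ = (-4, 11), PR = (-28, 71).
det[PQ; PR] = (-4)(71) − (11)(-28) = 24.
The determinant is nonzero, so they are not collinear.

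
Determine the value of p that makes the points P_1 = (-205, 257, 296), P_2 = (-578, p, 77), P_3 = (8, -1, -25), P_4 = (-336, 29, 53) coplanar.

Coplanarity ⇔ det[P_1P_2; P_1P_3; P_1P_4] = 0.
Expanding, this is linear in p: (93810)p + (-2157630) = 0.
So p = 23.

23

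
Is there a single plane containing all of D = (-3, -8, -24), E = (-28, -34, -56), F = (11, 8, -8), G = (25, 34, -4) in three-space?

No

The four points are coplanar iff the 3×3 determinant with rows DE, DF, DG is zero.
Rows: (-25, -26, -32), (14, 16, 16), (28, 42, 20).
Expanding along the first row: (-25)(-352) − (-26)(-168) + (-32)(140) = -48.
Nonzero ⇒ not coplanar.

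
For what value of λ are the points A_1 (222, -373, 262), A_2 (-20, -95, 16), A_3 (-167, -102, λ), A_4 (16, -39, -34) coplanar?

Normal to plane A_1A_2A_4: n = (-124, -20956, -23560); plane equation n·P = 1616340.
Requiring n·A_3 = 1616340: (-23560)λ + (2158220) = 1616340.
So λ = 23.

23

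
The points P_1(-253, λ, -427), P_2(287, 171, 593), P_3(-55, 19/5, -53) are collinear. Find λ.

Direction P_2P_3 = (-342, -836/5, -646). From the x-coordinate of P_1, the parameter along the line is τ = (-253 − 287)/(-342) = 30/19.
Then λ = 171 + 30/19·(-836/5) = -93.

-93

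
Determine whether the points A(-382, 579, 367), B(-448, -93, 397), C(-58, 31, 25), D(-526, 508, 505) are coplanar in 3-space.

No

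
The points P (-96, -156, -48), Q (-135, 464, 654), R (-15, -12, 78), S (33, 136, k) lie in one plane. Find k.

Coplanarity ⇔ det[PQ; PR; PS] = 0.
Expanding, this is linear in k: (-55836)k + (12395592) = 0.
So k = 222.

222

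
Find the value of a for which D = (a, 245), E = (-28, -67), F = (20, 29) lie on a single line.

128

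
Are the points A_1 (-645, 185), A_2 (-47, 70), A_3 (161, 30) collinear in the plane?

Yes

A_1A_2 = (598, -115), A_1A_3 = (806, -155).
Twice the signed area of △A_1A_2A_3 is (598)(-155) − (-115)(806) = 0.
The triangle is degenerate (zero area), so the points are collinear.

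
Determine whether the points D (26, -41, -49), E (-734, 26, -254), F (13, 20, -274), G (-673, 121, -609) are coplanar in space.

Yes

A normal to the plane through D, E, F is n = DE × DF = (-2570, -168335, -45489).
The plane has equation n·P = 9063876. For G: n·G = 9063876.
Equal, so G lies in the plane and all four are coplanar.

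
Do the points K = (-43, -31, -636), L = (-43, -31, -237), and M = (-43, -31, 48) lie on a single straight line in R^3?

KL = (0, 0, 399), KM = (0, 0, 684).
KL × KM = (0, 0, 0).
The cross product vanishes, so the three points are collinear.

Yes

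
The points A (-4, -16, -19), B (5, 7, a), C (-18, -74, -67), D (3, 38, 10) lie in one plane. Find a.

Normal to plane ACD: n = (910, 70, -350); plane equation n·P = 1890.
Requiring n·B = 1890: (-350)a + (5040) = 1890.
So a = 9.

9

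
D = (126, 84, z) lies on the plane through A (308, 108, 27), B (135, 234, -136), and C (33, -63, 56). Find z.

-23

The plane through A, B, C has equation −24219x + 49842y + 64233z = -342225.
Substituting D: (64233)z + (1135134) = -342225, so z = -23.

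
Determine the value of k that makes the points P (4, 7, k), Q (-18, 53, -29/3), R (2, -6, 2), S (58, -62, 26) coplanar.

5/3

Coplanarity ⇔ det[PQ; PR; PS] = 0.
Expanding, this is linear in k: (-2184)k + (3640) = 0.
So k = 5/3.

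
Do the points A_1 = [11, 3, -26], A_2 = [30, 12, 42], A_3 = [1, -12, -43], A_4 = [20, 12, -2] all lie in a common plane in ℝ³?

A normal to the plane through A_1, A_2, A_3 is n = A_1A_2 × A_1A_3 = (867, -357, -195).
The plane has equation n·P = 13536. For A_4: n·A_4 = 13446.
13446 ≠ 13536, so A_4 is off the plane.

No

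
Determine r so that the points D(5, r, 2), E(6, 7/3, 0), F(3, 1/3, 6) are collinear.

Direction EF = (-3, -2, 6). From the x-coordinate of D, the parameter along the line is τ = (5 − 6)/(-3) = 1/3.
Then r = 7/3 + 1/3·(-2) = 5/3.

5/3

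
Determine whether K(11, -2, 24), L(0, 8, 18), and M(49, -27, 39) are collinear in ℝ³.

KL = (-11, 10, -6), KM = (38, -25, 15).
KL × KM = (0, -63, -105).
The cross product is nonzero, so the points do not lie on one line.

No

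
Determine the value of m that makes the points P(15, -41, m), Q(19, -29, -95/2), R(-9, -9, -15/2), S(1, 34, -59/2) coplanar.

-79/2

Coplanarity ⇔ det[PQ; PR; PS] = 0.
Expanding, this is linear in m: (1404)m + (55458) = 0.
So m = -79/2.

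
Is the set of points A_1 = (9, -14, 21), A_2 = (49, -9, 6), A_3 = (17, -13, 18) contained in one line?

Yes

A_1A_2 = (40, 5, -15), A_1A_3 = (8, 1, -3).
Each component of A_1A_3 is 1/5 times the corresponding component of A_1A_2, so A_1A_3 = 1/5·A_1A_2 and the points are collinear.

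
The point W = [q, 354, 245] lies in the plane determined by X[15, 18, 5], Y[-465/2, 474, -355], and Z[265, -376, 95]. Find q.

-250

A normal to the plane is n = XY × XZ = (-100800, -67725, -16485).
W lies in the plane iff n · XW = 0.
This gives (-100800)q + (-25200000) = 0, so q = -250.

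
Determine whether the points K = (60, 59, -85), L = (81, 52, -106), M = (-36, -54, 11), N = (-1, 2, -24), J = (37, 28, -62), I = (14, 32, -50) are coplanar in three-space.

The plane through K, L, M has normal n = KL × KM = (-3045, 0, -3045) and equation n·P = 76125.
Checking the remaining points: n·N = 76125, n·J = 76125, n·I = 109620.
Since n·I = 109620 ≠ 76125, I is off the plane and the points are not all coplanar.

No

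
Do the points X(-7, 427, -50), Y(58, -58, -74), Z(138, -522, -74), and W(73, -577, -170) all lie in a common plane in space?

Yes

The four points are coplanar iff the 3×3 determinant with rows XY, XZ, XW is zero.
Rows: (65, -485, -24), (145, -949, -24), (80, -1004, -120).
Expanding along the first row: (65)(89784) − (-485)(-15480) + (-24)(-69660) = 0.
Zero determinant ⇒ coplanar.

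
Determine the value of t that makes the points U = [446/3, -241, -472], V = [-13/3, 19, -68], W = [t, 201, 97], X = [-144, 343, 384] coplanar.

16/3

Coplanarity ⇔ det[UV; UW; UX] = 0.
Expanding, this is linear in t: (13376)t + (-214016/3) = 0.
So t = 16/3.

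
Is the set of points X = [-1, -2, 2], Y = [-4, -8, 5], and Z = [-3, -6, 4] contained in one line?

Yes

XY = (-3, -6, 3), XZ = (-2, -4, 2).
Each component of XZ is 2/3 times the corresponding component of XY, so XZ = 2/3·XY and the points are collinear.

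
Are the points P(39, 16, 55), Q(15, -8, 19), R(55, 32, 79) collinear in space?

Yes

PQ = (-24, -24, -36), PR = (16, 16, 24).
Each component of PR is -2/3 times the corresponding component of PQ, so PR = -2/3·PQ and the points are collinear.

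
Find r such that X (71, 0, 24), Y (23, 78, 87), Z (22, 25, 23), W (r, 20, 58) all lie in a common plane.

Coplanarity ⇔ det[XY; XZ; XW] = 0.
Expanding, this is linear in r: (-1653)r + (143811) = 0.
So r = 87.

87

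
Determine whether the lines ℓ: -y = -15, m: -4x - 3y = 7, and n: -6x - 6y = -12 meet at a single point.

Yes

Intersecting ℓ and m: solving the 2×2 system gives (x, y) = (-13, 15).
Substitute into n: (-6)(-13) + (-6)(15) = -12.
This equals -12, so (-13, 15) lies on all three lines and they are concurrent.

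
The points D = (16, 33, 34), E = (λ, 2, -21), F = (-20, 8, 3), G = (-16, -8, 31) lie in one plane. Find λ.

-38

The points are coplanar iff DE · (DF × DG) = 0.
Expanding, this is linear in λ: (-1196)λ + (-45448) = 0.
So λ = -38.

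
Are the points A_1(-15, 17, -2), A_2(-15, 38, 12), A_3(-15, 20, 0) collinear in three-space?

A_1A_2 = (0, 21, 14), A_1A_3 = (0, 3, 2).
A_1A_2 × A_1A_3 = (0, 0, 0).
The cross product vanishes, so the three points are collinear.

Yes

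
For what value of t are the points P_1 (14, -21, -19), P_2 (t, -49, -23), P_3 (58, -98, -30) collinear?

30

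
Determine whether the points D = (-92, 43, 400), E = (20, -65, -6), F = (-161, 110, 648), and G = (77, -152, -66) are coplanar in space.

With D as base: DE = (112, -108, -406), DF = (-69, 67, 248), DG = (169, -195, -466).
DF × DG = (17138, 9758, 2132).
DE · (DF × DG) = 0.
The scalar triple product vanishes, so the four points are coplanar.

Yes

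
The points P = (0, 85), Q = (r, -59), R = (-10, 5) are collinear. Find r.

Collinearity: (Q − P) must be parallel to (R − P) = (-10, -80).
Cross-multiplying the components: (r − 0)·(-80) = (-144)·(-10).
Solving gives r = -18.

-18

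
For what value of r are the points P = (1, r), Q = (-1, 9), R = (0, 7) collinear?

5

The three points are collinear iff det[PQ; PR] = 0.
This determinant is linear in r: (1)r + (-5) = 0, so r = 5.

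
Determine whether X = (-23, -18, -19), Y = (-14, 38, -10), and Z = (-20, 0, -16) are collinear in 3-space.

No

XY = (9, 56, 9), XZ = (3, 18, 3).
Comparing components 2 and 3: (56)(3) − (9)(18) = 6 ≠ 0, so XY and XZ are not parallel and the points are not collinear.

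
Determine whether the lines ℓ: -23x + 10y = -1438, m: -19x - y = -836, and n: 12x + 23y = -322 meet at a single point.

Yes

The three lines meet at one point iff the augmented coefficient matrix [aᵢ bᵢ cᵢ] has rank < 3, i.e. its determinant vanishes.
Here the determinant is 0.
It vanishes, so the lines are concurrent at (46, -38).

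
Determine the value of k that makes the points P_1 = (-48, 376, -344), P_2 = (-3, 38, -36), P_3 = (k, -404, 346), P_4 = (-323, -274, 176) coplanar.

-48

Normal to plane P_1P_2P_4: n = (24440, -108100, -122200); plane equation n·P = 218080.
Requiring n·P_3 = 218080: (24440)k + (1391200) = 218080.
So k = -48.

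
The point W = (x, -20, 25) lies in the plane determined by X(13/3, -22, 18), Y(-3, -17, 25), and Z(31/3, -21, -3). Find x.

0

Coplanarity requires XY · (XZ × XW) = 0.
XY = (-22/3, 5, 7), XZ = (6, 1, -21); the triple product is linear in x with coefficient -112 and constant term 0.
Setting it to zero: x = 0.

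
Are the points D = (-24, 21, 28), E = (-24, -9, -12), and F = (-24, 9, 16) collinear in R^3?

No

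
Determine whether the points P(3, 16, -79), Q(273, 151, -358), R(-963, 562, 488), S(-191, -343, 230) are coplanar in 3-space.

The four points are coplanar iff the 3×3 determinant with rows PQ, PR, PS is zero.
Rows: (270, 135, -279), (-966, 546, 567), (-194, -359, 309).
Expanding along the first row: (270)(372267) − (135)(-188496) + (-279)(452718) = -349272.
Nonzero ⇒ not coplanar.

No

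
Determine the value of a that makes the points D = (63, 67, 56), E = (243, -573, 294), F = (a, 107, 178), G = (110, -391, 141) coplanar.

183

Normal to plane DEG: n = (54604, -4114, -52360); plane equation n·P = 232254.
Requiring n·F = 232254: (54604)a + (-9760278) = 232254.
So a = 183.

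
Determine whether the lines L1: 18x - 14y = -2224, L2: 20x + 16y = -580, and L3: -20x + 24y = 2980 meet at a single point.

The three lines meet at one point iff the augmented coefficient matrix [aᵢ bᵢ cᵢ] has rank < 3, i.e. its determinant vanishes.
Here the determinant is 1600.
Nonzero, so no common point exists.

No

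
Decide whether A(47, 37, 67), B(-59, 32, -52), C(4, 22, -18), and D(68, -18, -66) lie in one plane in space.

A normal to the plane through A, B, C is n = AB × AC = (-1360, -3893, 1375).
The plane has equation n·P = -115836. For D: n·D = -113156.
-113156 ≠ -115836, so D is off the plane.

No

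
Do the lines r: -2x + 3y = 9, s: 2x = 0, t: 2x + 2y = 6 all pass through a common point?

Yes

The three lines meet at one point iff the augmented coefficient matrix [aᵢ bᵢ cᵢ] has rank < 3, i.e. its determinant vanishes.
Here the determinant is 0.
It vanishes, so the lines are concurrent at (0, 3).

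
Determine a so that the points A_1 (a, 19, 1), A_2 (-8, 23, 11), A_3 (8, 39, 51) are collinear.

-12

Collinearity requires A_1A_2 × A_1A_3 = 0; each component is linear in a.
The y-component gives (40)a + (480) = 0, so a = -12.
The remaining components then also vanish.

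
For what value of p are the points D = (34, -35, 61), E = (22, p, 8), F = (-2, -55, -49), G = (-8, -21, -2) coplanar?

-51

Normal to plane DFG: n = (2800, 2352, -1344); plane equation n·P = -69104.
Requiring n·E = -69104: (2352)p + (50848) = -69104.
So p = -51.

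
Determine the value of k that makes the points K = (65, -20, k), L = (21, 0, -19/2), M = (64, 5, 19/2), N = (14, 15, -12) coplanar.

The points are coplanar iff KL · (KM × KN) = 0.
Expanding, this is linear in k: (-680)k + (6120) = 0.
So k = 9.

9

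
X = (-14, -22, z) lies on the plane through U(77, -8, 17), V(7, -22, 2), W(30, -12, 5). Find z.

The plane through U, V, W has equation 108x − 135y − 378z = 2970.
Substituting X: (-378)z + (1458) = 2970, so z = -4.

-4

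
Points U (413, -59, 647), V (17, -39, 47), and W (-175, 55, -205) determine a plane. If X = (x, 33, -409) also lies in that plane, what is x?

-301

A normal to the plane is n = UV × UW = (51360, 15408, -33384).
X lies in the plane iff n · UX = 0.
This gives (51360)x + (15459360) = 0, so x = -301.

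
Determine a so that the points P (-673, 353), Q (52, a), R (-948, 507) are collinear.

Collinearity: (Q − P) must be parallel to (R − P) = (-275, 154).
Cross-multiplying the components: (a − 353)·(-275) = (725)·(154).
Solving gives a = -53.

-53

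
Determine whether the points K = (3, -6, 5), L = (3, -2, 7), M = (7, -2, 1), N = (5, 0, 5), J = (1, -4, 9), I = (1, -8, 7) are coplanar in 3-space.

Yes

The plane through K, L, M has normal n = KL × KM = (-24, 8, -16) and equation n·P = -200.
Checking the remaining points: n·N = -200, n·J = -200, n·I = -200.
All equal -200, so all 6 points lie in one plane.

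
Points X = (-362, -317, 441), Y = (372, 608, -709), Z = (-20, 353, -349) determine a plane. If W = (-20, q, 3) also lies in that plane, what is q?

22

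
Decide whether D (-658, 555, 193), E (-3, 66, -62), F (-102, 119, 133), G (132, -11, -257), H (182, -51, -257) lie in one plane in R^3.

No

The plane through D, E, F has normal n = DE × DF = (-81840, -102480, -13696) and equation n·P = -5669008.
Checking the remaining points: n·G = -6155728, n·H = -6148528.
Since n·G = -6155728 ≠ -5669008, G is off the plane and the points are not all coplanar.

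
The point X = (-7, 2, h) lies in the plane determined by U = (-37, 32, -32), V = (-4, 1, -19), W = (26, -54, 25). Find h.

-18

The plane through U, V, W has equation −649x − 1062y − 885z = 18349.
Substituting X: (-885)h + (2419) = 18349, so h = -18.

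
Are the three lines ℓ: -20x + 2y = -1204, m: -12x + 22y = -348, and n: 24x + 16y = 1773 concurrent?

No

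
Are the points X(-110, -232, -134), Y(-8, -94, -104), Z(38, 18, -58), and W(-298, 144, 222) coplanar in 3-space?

With X as base: XY = (102, 138, 30), XZ = (148, 250, 76), XW = (-188, 376, 356).
XZ × XW = (60424, -66976, 102648).
XY · (XZ × XW) = 0.
The scalar triple product vanishes, so the four points are coplanar.

Yes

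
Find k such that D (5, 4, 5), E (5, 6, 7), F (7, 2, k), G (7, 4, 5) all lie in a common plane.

3

Normal to plane DEG: n = (0, 4, -4); plane equation n·P = -4.
Requiring n·F = -4: (-4)k + (8) = -4.
So k = 3.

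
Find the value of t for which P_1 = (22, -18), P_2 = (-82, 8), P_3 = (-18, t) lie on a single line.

The three points are collinear iff det[P_1P_2; P_1P_3] = 0.
This determinant is linear in t: (-104)t + (-832) = 0, so t = -8.

-8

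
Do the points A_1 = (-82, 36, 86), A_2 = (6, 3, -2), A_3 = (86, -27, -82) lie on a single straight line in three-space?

Yes

A_1A_2 = (88, -33, -88), A_1A_3 = (168, -63, -168).
Each component of A_1A_3 is 21/11 times the corresponding component of A_1A_2, so A_1A_3 = 21/11·A_1A_2 and the points are collinear.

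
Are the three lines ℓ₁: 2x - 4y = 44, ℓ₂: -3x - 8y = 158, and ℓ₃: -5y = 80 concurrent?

Yes

Intersecting ℓ₁ and ℓ₂: solving the 2×2 system gives (x, y) = (-10, -16).
Substitute into ℓ₃: (0)(-10) + (-5)(-16) = 80.
This equals 80, so (-10, -16) lies on all three lines and they are concurrent.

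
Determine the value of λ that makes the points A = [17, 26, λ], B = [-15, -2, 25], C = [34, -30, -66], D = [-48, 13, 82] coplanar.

The points are coplanar iff AB · (AC × AD) = 0.
Expanding, this is linear in λ: (189)λ + (-3213) = 0.
So λ = 17.

17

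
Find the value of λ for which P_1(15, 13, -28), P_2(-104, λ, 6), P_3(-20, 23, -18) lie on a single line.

47

Collinearity requires P_1P_2 × P_1P_3 = 0; each component is linear in λ.
The x-component gives (10)λ + (-470) = 0, so λ = 47.
The remaining components then also vanish.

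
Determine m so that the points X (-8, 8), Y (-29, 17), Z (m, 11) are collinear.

-15

The three points are collinear iff det[XY; XZ] = 0.
This determinant is linear in m: (-9)m + (-135) = 0, so m = -15.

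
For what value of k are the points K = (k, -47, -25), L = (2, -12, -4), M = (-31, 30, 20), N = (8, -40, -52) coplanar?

29

The points are coplanar iff KL · (KM × KN) = 0.
Expanding, this is linear in k: (1344)k + (-38976) = 0.
So k = 29.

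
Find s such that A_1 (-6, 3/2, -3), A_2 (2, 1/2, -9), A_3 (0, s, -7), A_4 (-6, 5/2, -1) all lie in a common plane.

1

Normal to plane A_1A_2A_4: n = (4, -16, 8); plane equation n·P = -72.
Requiring n·A_3 = -72: (-16)s + (-56) = -72.
So s = 1.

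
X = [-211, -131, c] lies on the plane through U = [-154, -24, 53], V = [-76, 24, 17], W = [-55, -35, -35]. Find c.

37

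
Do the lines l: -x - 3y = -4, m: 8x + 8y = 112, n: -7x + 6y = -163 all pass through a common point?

Yes

Lines aᵢx + bᵢy = cᵢ with pairwise distinct directions are concurrent exactly when det[aᵢ bᵢ cᵢ] = 0.
Here the determinant is 0.
It vanishes, so the lines are concurrent at (19, -5).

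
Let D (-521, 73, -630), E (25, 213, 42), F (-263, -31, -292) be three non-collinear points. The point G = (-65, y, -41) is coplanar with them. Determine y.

Coplanarity requires DE · (DF × DG) = 0.
DE = (546, 140, 672), DF = (258, -104, 338); the triple product is linear in y with coefficient -11172 and constant term -458052.
Setting it to zero: y = -41.

-41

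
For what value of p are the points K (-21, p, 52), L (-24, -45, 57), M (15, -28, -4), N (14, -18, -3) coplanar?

Coplanarity ⇔ det[KL; KM; KN] = 0.
Expanding, this is linear in p: (-22)p + (-836) = 0.
So p = -38.

-38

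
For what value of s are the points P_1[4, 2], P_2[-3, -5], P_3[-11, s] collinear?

-13

The three points are collinear iff det[P_1P_2; P_1P_3] = 0.
This determinant is linear in s: (-7)s + (-91) = 0, so s = -13.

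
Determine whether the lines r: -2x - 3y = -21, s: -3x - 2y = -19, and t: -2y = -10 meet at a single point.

Yes

Intersecting r and s: solving the 2×2 system gives (x, y) = (3, 5).
Substitute into t: (0)(3) + (-2)(5) = -10.
This equals -10, so (3, 5) lies on all three lines and they are concurrent.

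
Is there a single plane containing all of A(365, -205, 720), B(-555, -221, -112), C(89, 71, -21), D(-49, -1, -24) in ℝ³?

Yes

The four points are coplanar iff the 3×3 determinant with rows AB, AC, AD is zero.
Rows: (-920, -16, -832), (-276, 276, -741), (-414, 204, -744).
Expanding along the first row: (-920)(-54180) − (-16)(-101430) + (-832)(57960) = 0.
Zero determinant ⇒ coplanar.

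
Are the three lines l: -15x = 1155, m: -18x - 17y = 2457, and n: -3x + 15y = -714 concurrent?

Intersecting l and m: solving the 2×2 system gives (x, y) = (-77, -63).
Substitute into n: (-3)(-77) + (15)(-63) = -714.
This equals -714, so (-77, -63) lies on all three lines and they are concurrent.

Yes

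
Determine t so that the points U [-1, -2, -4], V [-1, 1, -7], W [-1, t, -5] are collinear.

-1

Direction UV = (0, 3, -3). From the z-coordinate of W, the parameter along the line is τ = (-5 − (-4))/(-3) = 1/3.
Then t = (-2) + 1/3·(3) = -1.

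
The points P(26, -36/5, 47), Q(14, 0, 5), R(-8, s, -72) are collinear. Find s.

Collinearity requires PQ × PR = 0; each component is linear in s.
The x-component gives (42)s + (-2772/5) = 0, so s = 66/5.
The remaining components then also vanish.

66/5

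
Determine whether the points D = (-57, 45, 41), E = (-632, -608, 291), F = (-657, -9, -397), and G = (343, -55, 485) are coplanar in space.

The four points are coplanar iff the 3×3 determinant with rows DE, DF, DG is zero.
Rows: (-575, -653, 250), (-600, -54, -438), (400, -100, 444).
Expanding along the first row: (-575)(-67776) − (-653)(-91200) + (250)(81600) = -182400.
Nonzero ⇒ not coplanar.

No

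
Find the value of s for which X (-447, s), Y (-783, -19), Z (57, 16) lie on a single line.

-5

Collinearity: (X − Y) must be parallel to (Z − Y) = (840, 35).
Cross-multiplying the components: (s − (-19))·(840) = (336)·(35).
Solving gives s = -5.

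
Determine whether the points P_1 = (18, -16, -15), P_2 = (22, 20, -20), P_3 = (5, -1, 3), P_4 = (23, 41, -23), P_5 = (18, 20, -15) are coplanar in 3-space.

No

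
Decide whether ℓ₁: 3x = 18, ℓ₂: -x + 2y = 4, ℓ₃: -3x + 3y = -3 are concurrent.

Intersecting ℓ₁ and ℓ₂: solving the 2×2 system gives (x, y) = (6, 5).
Substitute into ℓ₃: (-3)(6) + (3)(5) = -3.
This equals -3, so (6, 5) lies on all three lines and they are concurrent.

Yes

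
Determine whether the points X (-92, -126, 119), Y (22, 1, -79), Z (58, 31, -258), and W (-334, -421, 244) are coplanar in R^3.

No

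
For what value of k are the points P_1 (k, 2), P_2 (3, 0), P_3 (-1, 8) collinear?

The three points are collinear iff det[P_1P_2; P_1P_3] = 0.
This determinant is linear in k: (-8)k + (16) = 0, so k = 2.

2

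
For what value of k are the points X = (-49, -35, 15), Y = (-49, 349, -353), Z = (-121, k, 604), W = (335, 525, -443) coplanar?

-665

Coplanarity ⇔ det[XY; XZ; XW] = 0.
Expanding, this is linear in k: (141312)k + (93972480) = 0.
So k = -665.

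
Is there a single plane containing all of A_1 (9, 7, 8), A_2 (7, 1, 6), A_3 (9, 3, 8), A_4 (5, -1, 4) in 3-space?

A normal to the plane through A_1, A_2, A_3 is n = A_1A_2 × A_1A_3 = (-8, 0, 8).
The plane has equation n·P = -8. For A_4: n·A_4 = -8.
Equal, so A_4 lies in the plane and all four are coplanar.

Yes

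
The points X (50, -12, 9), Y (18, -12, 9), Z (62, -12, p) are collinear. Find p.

9

Direction XY = (-32, 0, 0). From the x-coordinate of Z, the parameter along the line is τ = (62 − 50)/(-32) = -3/8.
Then p = 9 + (-3/8)·(0) = 9.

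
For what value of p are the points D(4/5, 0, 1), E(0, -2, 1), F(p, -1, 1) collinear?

Direction DE = (-4/5, -2, 0). From the y-coordinate of F, the parameter along the line is τ = (-1 − 0)/(-2) = 1/2.
Then p = 4/5 + 1/2·(-4/5) = 2/5.

2/5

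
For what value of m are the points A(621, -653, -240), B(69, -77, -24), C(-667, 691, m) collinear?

264

Collinearity requires AB × AC = 0; each component is linear in m.
The x-component gives (576)m + (-152064) = 0, so m = 264.
The remaining components then also vanish.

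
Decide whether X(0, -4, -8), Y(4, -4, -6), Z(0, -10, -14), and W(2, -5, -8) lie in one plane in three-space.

A normal to the plane through X, Y, Z is n = XY × XZ = (12, 24, -24).
The plane has equation n·P = 96. For W: n·W = 96.
Equal, so W lies in the plane and all four are coplanar.

Yes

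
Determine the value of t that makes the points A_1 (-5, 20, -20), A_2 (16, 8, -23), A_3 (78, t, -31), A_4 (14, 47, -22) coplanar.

18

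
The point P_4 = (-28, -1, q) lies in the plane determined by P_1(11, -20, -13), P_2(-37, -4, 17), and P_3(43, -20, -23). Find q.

17

A normal to the plane is n = P_1P_2 × P_1P_3 = (-160, 480, -512).
P_4 lies in the plane iff n · P_1P_4 = 0.
This gives (-512)q + (8704) = 0, so q = 17.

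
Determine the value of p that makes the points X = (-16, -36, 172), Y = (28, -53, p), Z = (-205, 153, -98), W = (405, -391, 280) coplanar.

33

Normal to plane XZW: n = (-75438, -93258, -12474); plane equation n·P = 2418768.
Requiring n·Y = 2418768: (-12474)p + (2830410) = 2418768.
So p = 33.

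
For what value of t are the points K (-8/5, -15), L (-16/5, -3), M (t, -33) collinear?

4/5

Collinearity: (M − K) must be parallel to (L − K) = (-8/5, 12).
Cross-multiplying the components: (t − (-8/5))·(12) = (-18)·(-8/5).
Solving gives t = 4/5.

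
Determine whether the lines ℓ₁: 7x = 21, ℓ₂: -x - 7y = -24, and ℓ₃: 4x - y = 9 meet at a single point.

Lines aᵢx + bᵢy = cᵢ with pairwise distinct directions are concurrent exactly when det[aᵢ bᵢ cᵢ] = 0.
Here the determinant is 0.
It vanishes, so the lines are concurrent at (3, 3).

Yes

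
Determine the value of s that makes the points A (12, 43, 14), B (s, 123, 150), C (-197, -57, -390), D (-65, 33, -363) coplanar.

148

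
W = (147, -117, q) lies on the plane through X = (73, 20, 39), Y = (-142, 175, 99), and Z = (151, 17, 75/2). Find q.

-27/2

Coplanarity requires XY · (XZ × XW) = 0.
XY = (-215, 155, 60), XZ = (78, -3, -3/2); the triple product is linear in q with coefficient -11445 and constant term -309015/2.
Setting it to zero: q = -27/2.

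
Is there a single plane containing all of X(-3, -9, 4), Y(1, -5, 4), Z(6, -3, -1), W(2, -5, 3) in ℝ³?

No

A normal to the plane through X, Y, Z is n = XY × XZ = (-20, 20, -12).
The plane has equation n·P = -168. For W: n·W = -176.
-176 ≠ -168, so W is off the plane.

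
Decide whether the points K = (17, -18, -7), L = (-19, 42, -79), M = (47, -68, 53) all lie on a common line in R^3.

Yes

KL = (-36, 60, -72), KM = (30, -50, 60).
Each component of KM is -5/6 times the corresponding component of KL, so KM = -5/6·KL and the points are collinear.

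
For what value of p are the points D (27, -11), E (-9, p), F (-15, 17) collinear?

Collinearity: (E − D) must be parallel to (F − D) = (-42, 28).
Cross-multiplying the components: (p − (-11))·(-42) = (-36)·(28).
Solving gives p = 13.

13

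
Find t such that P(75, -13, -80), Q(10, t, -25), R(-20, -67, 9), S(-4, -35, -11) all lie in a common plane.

The points are coplanar iff PQ · (PR × PS) = 0.
Expanding, this is linear in t: (-476)t + (-10948) = 0.
So t = -23.

-23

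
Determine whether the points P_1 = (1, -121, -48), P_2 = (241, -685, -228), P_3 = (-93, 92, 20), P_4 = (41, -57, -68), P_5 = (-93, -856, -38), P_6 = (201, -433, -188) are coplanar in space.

No

The plane through P_1, P_2, P_3 has normal n = P_1P_2 × P_1P_3 = (-12, 600, -1896) and equation n·P = 18396.
Checking the remaining points: n·P_4 = 94236, n·P_5 = -440436, n·P_6 = 94236.
Since n·P_4 = 94236 ≠ 18396, P_4 is off the plane and the points are not all coplanar.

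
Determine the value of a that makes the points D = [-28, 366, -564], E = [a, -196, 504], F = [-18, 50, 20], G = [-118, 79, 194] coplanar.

Normal to plane DFG: n = (-71920, -60140, -31310); plane equation n·P = -2338640.
Requiring n·E = -2338640: (-71920)a + (-3992800) = -2338640.
So a = -23.

-23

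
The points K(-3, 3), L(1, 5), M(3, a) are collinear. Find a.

6

The three points are collinear iff det[KL; KM] = 0.
This determinant is linear in a: (4)a + (-24) = 0, so a = 6.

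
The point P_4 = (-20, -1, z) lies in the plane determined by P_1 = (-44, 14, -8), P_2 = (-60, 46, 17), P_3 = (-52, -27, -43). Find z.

The plane through P_1, P_2, P_3 has equation −95x − 760y + 912z = -13756.
Substituting P_4: (912)z + (2660) = -13756, so z = -18.

-18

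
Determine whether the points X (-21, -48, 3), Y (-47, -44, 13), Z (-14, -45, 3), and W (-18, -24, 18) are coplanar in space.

With X as base: XY = (-26, 4, 10), XZ = (7, 3, 0), XW = (3, 24, 15).
XZ × XW = (45, -105, 159).
XY · (XZ × XW) = 0.
The scalar triple product vanishes, so the four points are coplanar.

Yes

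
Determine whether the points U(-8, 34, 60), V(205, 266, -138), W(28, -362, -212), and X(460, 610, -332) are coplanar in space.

The four points are coplanar iff the 3×3 determinant with rows UV, UW, UX is zero.
Rows: (213, 232, -198), (36, -396, -272), (468, 576, -392).
Expanding along the first row: (213)(311904) − (232)(113184) + (-198)(206064) = -623808.
Nonzero ⇒ not coplanar.

No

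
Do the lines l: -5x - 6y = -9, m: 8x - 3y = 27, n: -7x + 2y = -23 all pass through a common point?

Lines aᵢx + bᵢy = cᵢ with pairwise distinct directions are concurrent exactly when det[aᵢ bᵢ cᵢ] = 0.
Here the determinant is 0.
It vanishes, so the lines are concurrent at (3, -1).

Yes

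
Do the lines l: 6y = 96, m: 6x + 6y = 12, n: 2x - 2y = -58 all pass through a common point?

No

Lines aᵢx + bᵢy = cᵢ with pairwise distinct directions are concurrent exactly when det[aᵢ bᵢ cᵢ] = 0.
Here the determinant is -72.
Nonzero, so no common point exists.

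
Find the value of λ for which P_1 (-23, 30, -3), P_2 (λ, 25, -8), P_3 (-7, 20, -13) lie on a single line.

-15

Direction P_1P_3 = (16, -10, -10). From the y-coordinate of P_2, the parameter along the line is τ = (25 − 30)/(-10) = 1/2.
Then λ = (-23) + 1/2·(16) = -15.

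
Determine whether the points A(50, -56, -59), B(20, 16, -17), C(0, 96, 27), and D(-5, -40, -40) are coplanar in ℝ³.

A normal to the plane through A, B, C is n = AB × AC = (-192, 480, -960).
The plane has equation n·P = 20160. For D: n·D = 20160.
Equal, so D lies in the plane and all four are coplanar.

Yes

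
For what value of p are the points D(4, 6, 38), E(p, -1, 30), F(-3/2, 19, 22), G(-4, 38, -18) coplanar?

25/2

Normal to plane DFG: n = (-216, -180, -72); plane equation n·P = -4680.
Requiring n·E = -4680: (-216)p + (-1980) = -4680.
So p = 25/2.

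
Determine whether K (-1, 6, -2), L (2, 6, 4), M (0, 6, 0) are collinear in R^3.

Yes

KL = (3, 0, 6), KM = (1, 0, 2).
Each component of KM is 1/3 times the corresponding component of KL, so KM = 1/3·KL and the points are collinear.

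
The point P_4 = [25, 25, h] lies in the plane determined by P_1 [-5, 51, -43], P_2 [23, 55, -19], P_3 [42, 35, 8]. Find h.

-3

A normal to the plane is n = P_1P_2 × P_1P_3 = (588, -300, -636).
P_4 lies in the plane iff n · P_1P_4 = 0.
This gives (-636)h + (-1908) = 0, so h = -3.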